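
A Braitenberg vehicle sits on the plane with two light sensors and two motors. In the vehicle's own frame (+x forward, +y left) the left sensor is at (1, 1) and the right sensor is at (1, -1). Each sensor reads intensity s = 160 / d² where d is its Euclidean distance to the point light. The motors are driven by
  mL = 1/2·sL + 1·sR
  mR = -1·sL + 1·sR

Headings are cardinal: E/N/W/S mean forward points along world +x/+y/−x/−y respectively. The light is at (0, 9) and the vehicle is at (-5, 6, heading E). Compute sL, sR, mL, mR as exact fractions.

8 5 9 -3

left sensor world pos  = (-4, 7); dL² = 20
right sensor world pos = (-4, 5); dR² = 32
sL = 160/20 = 8
sR = 160/32 = 5
mL = 1/2·sL + 1·sR = 9
mR = -1·sL + 1·sR = -3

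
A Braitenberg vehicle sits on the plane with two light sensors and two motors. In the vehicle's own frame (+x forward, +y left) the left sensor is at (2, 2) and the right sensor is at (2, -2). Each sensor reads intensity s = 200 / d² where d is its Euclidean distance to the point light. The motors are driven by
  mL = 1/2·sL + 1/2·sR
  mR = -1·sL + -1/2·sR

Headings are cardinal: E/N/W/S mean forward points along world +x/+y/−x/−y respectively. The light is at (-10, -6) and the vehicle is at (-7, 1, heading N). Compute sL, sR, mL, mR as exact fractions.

100/41 100/53 4700/2173 -7350/2173

left sensor world pos  = (-9, 3); dL² = 82
right sensor world pos = (-5, 3); dR² = 106
sL = 200/82 = 100/41
sR = 200/106 = 100/53
mL = 1/2·sL + 1/2·sR = 4700/2173
mR = -1·sL + -1/2·sR = -7350/2173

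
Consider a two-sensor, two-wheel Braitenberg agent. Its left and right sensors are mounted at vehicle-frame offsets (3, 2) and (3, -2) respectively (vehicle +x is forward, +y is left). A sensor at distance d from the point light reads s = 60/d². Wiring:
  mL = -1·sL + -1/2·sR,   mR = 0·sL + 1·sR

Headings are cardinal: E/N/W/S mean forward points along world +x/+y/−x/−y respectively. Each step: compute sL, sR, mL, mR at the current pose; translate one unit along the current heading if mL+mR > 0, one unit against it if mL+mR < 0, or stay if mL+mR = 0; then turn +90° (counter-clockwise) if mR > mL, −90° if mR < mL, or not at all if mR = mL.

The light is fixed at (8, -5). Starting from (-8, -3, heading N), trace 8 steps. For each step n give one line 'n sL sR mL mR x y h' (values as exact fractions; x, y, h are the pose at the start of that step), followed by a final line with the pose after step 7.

n=0: pose=(-8,-3,N); sL=60/349, sR=60/221; mL=-23730/77129, mR=60/221; mL+mR=-2790/77129 → advance -1; mR−mL=44670/77129 → turn +1·90°
n=1: pose=(-8,-4,W); sL=30/181, sR=6/37; mL=-1653/6697, mR=6/37; mL+mR=-567/6697 → advance -1; mR−mL=2739/6697 → turn +1·90°
n=2: pose=(-7,-4,S); sL=60/173, sR=60/293; mL=-22770/50689, mR=60/293; mL+mR=-12390/50689 → advance -1; mR−mL=33150/50689 → turn +1·90°
n=3: pose=(-7,-3,E); sL=3/8, sR=5/12; mL=-7/12, mR=5/12; mL+mR=-1/6 → advance -1; mR−mL=1 → turn +1·90°
n=4: pose=(-8,-3,N); sL=60/349, sR=60/221; mL=-23730/77129, mR=60/221; mL+mR=-2790/77129 → advance -1; mR−mL=44670/77129 → turn +1·90°
n=5: pose=(-8,-4,W); sL=30/181, sR=6/37; mL=-1653/6697, mR=6/37; mL+mR=-567/6697 → advance -1; mR−mL=2739/6697 → turn +1·90°
n=6: pose=(-7,-4,S); sL=60/173, sR=60/293; mL=-22770/50689, mR=60/293; mL+mR=-12390/50689 → advance -1; mR−mL=33150/50689 → turn +1·90°
n=7: pose=(-7,-3,E); sL=3/8, sR=5/12; mL=-7/12, mR=5/12; mL+mR=-1/6 → advance -1; mR−mL=1 → turn +1·90°

0 60/349 60/221 -23730/77129 60/221 -8 -3 N
1 30/181 6/37 -1653/6697 6/37 -8 -4 W
2 60/173 60/293 -22770/50689 60/293 -7 -4 S
3 3/8 5/12 -7/12 5/12 -7 -3 E
4 60/349 60/221 -23730/77129 60/221 -8 -3 N
5 30/181 6/37 -1653/6697 6/37 -8 -4 W
6 60/173 60/293 -22770/50689 60/293 -7 -4 S
7 3/8 5/12 -7/12 5/12 -7 -3 E
final -8 -3 N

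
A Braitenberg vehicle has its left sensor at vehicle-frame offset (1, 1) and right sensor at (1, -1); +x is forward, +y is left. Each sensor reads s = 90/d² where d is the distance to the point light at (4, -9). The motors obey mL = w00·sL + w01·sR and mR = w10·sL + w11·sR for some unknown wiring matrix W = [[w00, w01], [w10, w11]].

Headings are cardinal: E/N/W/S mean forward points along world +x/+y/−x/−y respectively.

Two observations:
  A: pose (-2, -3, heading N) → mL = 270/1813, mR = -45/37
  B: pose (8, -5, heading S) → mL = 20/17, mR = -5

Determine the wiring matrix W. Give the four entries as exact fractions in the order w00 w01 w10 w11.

obs A: pose=(-2,-3,N) → sL=45/49, sR=45/37, mL=270/1813, mR=-45/37
obs B: pose=(8,-5,S) → sL=45/17, sR=5, mL=20/17, mR=-5
sensor matrix S = [[45/49, 45/37], [45/17, 5]]; det S = 42300/30821
solve [mL_A; mL_B] = S·[w00; w01] and [mR_A; mR_B] = S·[w10; w11]:
  w00 = -1/2, w01 = 1/2, w10 = 0, w11 = -1

-1/2 1/2 0 -1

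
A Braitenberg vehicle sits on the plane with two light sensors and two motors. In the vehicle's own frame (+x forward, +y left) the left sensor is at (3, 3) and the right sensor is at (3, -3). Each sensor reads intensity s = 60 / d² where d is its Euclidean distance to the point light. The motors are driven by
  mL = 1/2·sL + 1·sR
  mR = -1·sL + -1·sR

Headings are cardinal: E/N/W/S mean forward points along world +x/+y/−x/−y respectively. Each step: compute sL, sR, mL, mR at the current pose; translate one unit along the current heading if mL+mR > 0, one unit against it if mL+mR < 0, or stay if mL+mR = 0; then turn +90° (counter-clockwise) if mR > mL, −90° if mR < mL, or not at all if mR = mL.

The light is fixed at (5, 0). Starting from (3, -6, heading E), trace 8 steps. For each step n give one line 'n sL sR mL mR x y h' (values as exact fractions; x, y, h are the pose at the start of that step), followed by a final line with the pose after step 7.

0 6 30/41 153/41 -276/41 3 -6 E
1 20/27 20/39 310/351 -440/351 2 -6 S
2 3/5 3/2 9/5 -21/10 2 -5 W
3 60/29 12 378/29 -408/29 3 -5 N
4 6 30/41 153/41 -276/41 3 -6 E
5 20/27 20/39 310/351 -440/351 2 -6 S
6 3/5 3/2 9/5 -21/10 2 -5 W
7 60/29 12 378/29 -408/29 3 -5 N
final 3 -6 E

n=0: pose=(3,-6,E); sL=6, sR=30/41; mL=153/41, mR=-276/41; mL+mR=-3 → advance -1; mR−mL=-429/41 → turn -1·90°
n=1: pose=(2,-6,S); sL=20/27, sR=20/39; mL=310/351, mR=-440/351; mL+mR=-10/27 → advance -1; mR−mL=-250/117 → turn -1·90°
n=2: pose=(2,-5,W); sL=3/5, sR=3/2; mL=9/5, mR=-21/10; mL+mR=-3/10 → advance -1; mR−mL=-39/10 → turn -1·90°
n=3: pose=(3,-5,N); sL=60/29, sR=12; mL=378/29, mR=-408/29; mL+mR=-30/29 → advance -1; mR−mL=-786/29 → turn -1·90°
n=4: pose=(3,-6,E); sL=6, sR=30/41; mL=153/41, mR=-276/41; mL+mR=-3 → advance -1; mR−mL=-429/41 → turn -1·90°
n=5: pose=(2,-6,S); sL=20/27, sR=20/39; mL=310/351, mR=-440/351; mL+mR=-10/27 → advance -1; mR−mL=-250/117 → turn -1·90°
n=6: pose=(2,-5,W); sL=3/5, sR=3/2; mL=9/5, mR=-21/10; mL+mR=-3/10 → advance -1; mR−mL=-39/10 → turn -1·90°
n=7: pose=(3,-5,N); sL=60/29, sR=12; mL=378/29, mR=-408/29; mL+mR=-30/29 → advance -1; mR−mL=-786/29 → turn -1·90°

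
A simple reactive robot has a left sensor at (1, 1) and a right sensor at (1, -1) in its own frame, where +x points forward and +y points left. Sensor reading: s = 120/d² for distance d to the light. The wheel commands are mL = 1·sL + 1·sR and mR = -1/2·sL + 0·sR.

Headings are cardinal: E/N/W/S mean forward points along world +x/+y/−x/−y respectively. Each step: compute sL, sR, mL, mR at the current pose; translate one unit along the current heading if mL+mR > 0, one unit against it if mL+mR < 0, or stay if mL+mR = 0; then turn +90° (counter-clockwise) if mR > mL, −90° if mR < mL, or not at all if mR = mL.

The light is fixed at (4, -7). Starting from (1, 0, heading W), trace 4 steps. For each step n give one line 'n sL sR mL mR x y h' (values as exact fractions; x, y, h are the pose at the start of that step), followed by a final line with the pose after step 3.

n=0: pose=(1,0,W); sL=30/13, sR=3/2; mL=99/26, mR=-15/13; mL+mR=69/26 → advance +1; mR−mL=-129/26 → turn -1·90°
n=1: pose=(0,0,N); sL=120/89, sR=120/73; mL=19440/6497, mR=-60/89; mL+mR=15060/6497 → advance +1; mR−mL=-23820/6497 → turn -1·90°
n=2: pose=(0,1,E); sL=4/3, sR=60/29; mL=296/87, mR=-2/3; mL+mR=238/87 → advance +1; mR−mL=-118/29 → turn -1·90°
n=3: pose=(1,1,S); sL=120/53, sR=24/13; mL=2832/689, mR=-60/53; mL+mR=2052/689 → advance +1; mR−mL=-3612/689 → turn -1·90°

0 30/13 3/2 99/26 -15/13 1 0 W
1 120/89 120/73 19440/6497 -60/89 0 0 N
2 4/3 60/29 296/87 -2/3 0 1 E
3 120/53 24/13 2832/689 -60/53 1 1 S
final 1 0 W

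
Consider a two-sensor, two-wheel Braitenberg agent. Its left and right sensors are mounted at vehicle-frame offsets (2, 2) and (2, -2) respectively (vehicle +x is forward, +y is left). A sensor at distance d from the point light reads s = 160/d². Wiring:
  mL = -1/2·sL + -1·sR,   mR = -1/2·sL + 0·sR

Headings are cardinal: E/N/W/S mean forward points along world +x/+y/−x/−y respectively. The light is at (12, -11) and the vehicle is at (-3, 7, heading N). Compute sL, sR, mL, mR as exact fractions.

left sensor world pos  = (-5, 9); dL² = 689
right sensor world pos = (-1, 9); dR² = 569
sL = 160/689 = 160/689
sR = 160/569 = 160/569
mL = -1/2·sL + -1·sR = -155760/392041
mR = -1/2·sL + 0·sR = -80/689

160/689 160/569 -155760/392041 -80/689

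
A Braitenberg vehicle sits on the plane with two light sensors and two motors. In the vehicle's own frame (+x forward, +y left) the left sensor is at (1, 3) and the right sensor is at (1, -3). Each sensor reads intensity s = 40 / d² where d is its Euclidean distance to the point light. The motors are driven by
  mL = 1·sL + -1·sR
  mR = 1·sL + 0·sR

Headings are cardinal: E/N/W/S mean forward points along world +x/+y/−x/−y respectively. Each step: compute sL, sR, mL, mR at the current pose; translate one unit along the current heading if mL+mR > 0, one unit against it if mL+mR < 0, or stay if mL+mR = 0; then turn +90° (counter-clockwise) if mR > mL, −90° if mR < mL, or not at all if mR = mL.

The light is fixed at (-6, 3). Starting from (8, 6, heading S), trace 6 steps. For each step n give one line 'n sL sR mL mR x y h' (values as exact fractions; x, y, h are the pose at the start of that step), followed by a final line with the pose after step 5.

n=0: pose=(8,6,S); sL=40/293, sR=8/25; mL=-1344/7325, mR=40/293; mL+mR=-344/7325 → advance -1; mR−mL=8/25 → turn +1·90°
n=1: pose=(8,7,E); sL=20/137, sR=20/113; mL=-480/15481, mR=20/137; mL+mR=1780/15481 → advance +1; mR−mL=20/113 → turn +1·90°
n=2: pose=(9,7,N); sL=40/169, sR=40/349; mL=7200/58981, mR=40/169; mL+mR=21160/58981 → advance +1; mR−mL=40/349 → turn +1·90°
n=3: pose=(9,8,W); sL=1/5, sR=2/13; mL=3/65, mR=1/5; mL+mR=16/65 → advance +1; mR−mL=2/13 → turn +1·90°
n=4: pose=(8,8,S); sL=8/61, sR=40/137; mL=-1344/8357, mR=8/61; mL+mR=-248/8357 → advance -1; mR−mL=40/137 → turn +1·90°
n=5: pose=(8,9,E); sL=20/153, sR=20/117; mL=-80/1989, mR=20/153; mL+mR=20/221 → advance +1; mR−mL=20/117 → turn +1·90°

0 40/293 8/25 -1344/7325 40/293 8 6 S
1 20/137 20/113 -480/15481 20/137 8 7 E
2 40/169 40/349 7200/58981 40/169 9 7 N
3 1/5 2/13 3/65 1/5 9 8 W
4 8/61 40/137 -1344/8357 8/61 8 8 S
5 20/153 20/117 -80/1989 20/153 8 9 E
final 9 9 N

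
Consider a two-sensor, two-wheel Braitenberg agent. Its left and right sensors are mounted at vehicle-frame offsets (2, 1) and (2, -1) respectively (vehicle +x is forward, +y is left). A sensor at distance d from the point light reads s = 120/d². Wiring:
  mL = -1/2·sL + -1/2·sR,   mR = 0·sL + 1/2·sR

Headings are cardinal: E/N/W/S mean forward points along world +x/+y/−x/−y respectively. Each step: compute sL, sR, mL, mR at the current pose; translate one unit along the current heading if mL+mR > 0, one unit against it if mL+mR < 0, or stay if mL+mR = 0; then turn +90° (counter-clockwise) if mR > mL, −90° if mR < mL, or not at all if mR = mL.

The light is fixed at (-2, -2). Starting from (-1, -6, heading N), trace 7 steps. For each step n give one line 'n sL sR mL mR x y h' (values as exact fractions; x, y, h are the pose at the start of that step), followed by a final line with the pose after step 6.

n=0: pose=(-1,-6,N); sL=30, sR=15; mL=-45/2, mR=15/2; mL+mR=-15 → advance -1; mR−mL=30 → turn +1·90°
n=1: pose=(-1,-7,W); sL=120/37, sR=120/17; mL=-3240/629, mR=60/17; mL+mR=-60/37 → advance -1; mR−mL=5460/629 → turn +1·90°
n=2: pose=(0,-7,S); sL=60/29, sR=12/5; mL=-324/145, mR=6/5; mL+mR=-30/29 → advance -1; mR−mL=498/145 → turn +1·90°
n=3: pose=(0,-6,E); sL=24/5, sR=120/41; mL=-792/205, mR=60/41; mL+mR=-12/5 → advance -1; mR−mL=1092/205 → turn +1·90°
n=4: pose=(-1,-6,N); sL=30, sR=15; mL=-45/2, mR=15/2; mL+mR=-15 → advance -1; mR−mL=30 → turn +1·90°
n=5: pose=(-1,-7,W); sL=120/37, sR=120/17; mL=-3240/629, mR=60/17; mL+mR=-60/37 → advance -1; mR−mL=5460/629 → turn +1·90°
n=6: pose=(0,-7,S); sL=60/29, sR=12/5; mL=-324/145, mR=6/5; mL+mR=-30/29 → advance -1; mR−mL=498/145 → turn +1·90°

0 30 15 -45/2 15/2 -1 -6 N
1 120/37 120/17 -3240/629 60/17 -1 -7 W
2 60/29 12/5 -324/145 6/5 0 -7 S
3 24/5 120/41 -792/205 60/41 0 -6 E
4 30 15 -45/2 15/2 -1 -6 N
5 120/37 120/17 -3240/629 60/17 -1 -7 W
6 60/29 12/5 -324/145 6/5 0 -7 S
final 0 -6 E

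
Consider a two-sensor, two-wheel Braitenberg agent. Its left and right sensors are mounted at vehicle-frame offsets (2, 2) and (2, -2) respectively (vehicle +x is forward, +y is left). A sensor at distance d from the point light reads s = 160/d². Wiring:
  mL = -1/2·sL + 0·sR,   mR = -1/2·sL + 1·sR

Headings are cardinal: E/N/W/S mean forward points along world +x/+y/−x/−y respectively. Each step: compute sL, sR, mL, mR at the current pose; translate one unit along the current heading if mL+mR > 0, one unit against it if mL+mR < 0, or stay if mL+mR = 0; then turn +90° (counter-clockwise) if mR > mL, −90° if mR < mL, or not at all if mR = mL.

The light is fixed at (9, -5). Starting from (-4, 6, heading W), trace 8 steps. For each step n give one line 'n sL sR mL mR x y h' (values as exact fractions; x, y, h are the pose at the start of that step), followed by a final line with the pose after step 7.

0 80/153 80/197 -40/153 4360/30141 -4 6 W
1 160/181 160/277 -80/181 6800/50137 -3 6 S
2 20/37 4/5 -10/37 98/185 -3 7 E
3 32/73 160/277 -16/73 7248/20221 -2 7 N
4 16/29 80/197 -8/29 744/5713 -2 8 W
5 32/37 32/53 -16/37 336/1961 -1 8 S
6 1/2 10/13 -1/4 27/52 -1 9 E
7 160/377 32/61 -80/377 7184/22997 0 9 N
final 0 10 W

n=0: pose=(-4,6,W); sL=80/153, sR=80/197; mL=-40/153, mR=4360/30141; mL+mR=-3520/30141 → advance -1; mR−mL=80/197 → turn +1·90°
n=1: pose=(-3,6,S); sL=160/181, sR=160/277; mL=-80/181, mR=6800/50137; mL+mR=-15360/50137 → advance -1; mR−mL=160/277 → turn +1·90°
n=2: pose=(-3,7,E); sL=20/37, sR=4/5; mL=-10/37, mR=98/185; mL+mR=48/185 → advance +1; mR−mL=4/5 → turn +1·90°
n=3: pose=(-2,7,N); sL=32/73, sR=160/277; mL=-16/73, mR=7248/20221; mL+mR=2816/20221 → advance +1; mR−mL=160/277 → turn +1·90°
n=4: pose=(-2,8,W); sL=16/29, sR=80/197; mL=-8/29, mR=744/5713; mL+mR=-832/5713 → advance -1; mR−mL=80/197 → turn +1·90°
n=5: pose=(-1,8,S); sL=32/37, sR=32/53; mL=-16/37, mR=336/1961; mL+mR=-512/1961 → advance -1; mR−mL=32/53 → turn +1·90°
n=6: pose=(-1,9,E); sL=1/2, sR=10/13; mL=-1/4, mR=27/52; mL+mR=7/26 → advance +1; mR−mL=10/13 → turn +1·90°
n=7: pose=(0,9,N); sL=160/377, sR=32/61; mL=-80/377, mR=7184/22997; mL+mR=2304/22997 → advance +1; mR−mL=32/61 → turn +1·90°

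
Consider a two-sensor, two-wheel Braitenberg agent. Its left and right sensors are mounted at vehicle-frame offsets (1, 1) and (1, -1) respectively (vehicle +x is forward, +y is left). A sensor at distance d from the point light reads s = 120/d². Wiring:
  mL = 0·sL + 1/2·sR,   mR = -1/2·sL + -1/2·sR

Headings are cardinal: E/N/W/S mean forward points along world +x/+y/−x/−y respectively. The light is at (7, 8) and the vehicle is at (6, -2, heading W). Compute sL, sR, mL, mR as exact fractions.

left sensor world pos  = (5, -3); dL² = 125
right sensor world pos = (5, -1); dR² = 85
sL = 120/125 = 24/25
sR = 120/85 = 24/17
mL = 0·sL + 1/2·sR = 12/17
mR = -1/2·sL + -1/2·sR = -504/425

24/25 24/17 12/17 -504/425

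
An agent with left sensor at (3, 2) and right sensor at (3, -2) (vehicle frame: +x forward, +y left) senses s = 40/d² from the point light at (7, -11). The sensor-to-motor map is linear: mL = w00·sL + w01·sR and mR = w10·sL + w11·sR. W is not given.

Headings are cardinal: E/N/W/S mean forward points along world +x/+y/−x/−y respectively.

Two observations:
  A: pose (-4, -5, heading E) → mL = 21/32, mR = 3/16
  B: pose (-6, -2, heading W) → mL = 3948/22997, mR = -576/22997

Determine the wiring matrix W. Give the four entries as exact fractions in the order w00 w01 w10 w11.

1/2 1 -1 1

obs A: pose=(-4,-5,E) → sL=5/16, sR=1/2, mL=21/32, mR=3/16
obs B: pose=(-6,-2,W) → sL=8/61, sR=40/377, mL=3948/22997, mR=-576/22997
sensor matrix S = [[5/16, 1/2], [8/61, 40/377]]; det S = -1491/45994
solve [mL_A; mL_B] = S·[w00; w01] and [mR_A; mR_B] = S·[w10; w11]:
  w00 = 1/2, w01 = 1, w10 = -1, w11 = 1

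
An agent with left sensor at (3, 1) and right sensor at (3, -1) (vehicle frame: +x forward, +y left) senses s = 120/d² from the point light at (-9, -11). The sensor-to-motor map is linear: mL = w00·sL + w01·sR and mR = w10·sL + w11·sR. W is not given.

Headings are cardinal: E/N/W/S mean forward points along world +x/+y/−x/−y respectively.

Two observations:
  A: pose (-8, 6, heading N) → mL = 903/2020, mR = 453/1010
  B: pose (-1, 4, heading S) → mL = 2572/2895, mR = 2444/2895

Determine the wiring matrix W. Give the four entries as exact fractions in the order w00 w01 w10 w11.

obs A: pose=(-8,6,N) → sL=3/10, sR=30/101, mL=903/2020, mR=453/1010
obs B: pose=(-1,4,S) → sL=8/15, sR=120/193, mL=2572/2895, mR=2444/2895
sensor matrix S = [[3/10, 30/101], [8/15, 120/193]]; det S = 548/19493
solve [mL_A; mL_B] = S·[w00; w01] and [mR_A; mR_B] = S·[w10; w11]:
  w00 = 1/2, w01 = 1, w10 = 1, w11 = 1/2

1/2 1 1 1/2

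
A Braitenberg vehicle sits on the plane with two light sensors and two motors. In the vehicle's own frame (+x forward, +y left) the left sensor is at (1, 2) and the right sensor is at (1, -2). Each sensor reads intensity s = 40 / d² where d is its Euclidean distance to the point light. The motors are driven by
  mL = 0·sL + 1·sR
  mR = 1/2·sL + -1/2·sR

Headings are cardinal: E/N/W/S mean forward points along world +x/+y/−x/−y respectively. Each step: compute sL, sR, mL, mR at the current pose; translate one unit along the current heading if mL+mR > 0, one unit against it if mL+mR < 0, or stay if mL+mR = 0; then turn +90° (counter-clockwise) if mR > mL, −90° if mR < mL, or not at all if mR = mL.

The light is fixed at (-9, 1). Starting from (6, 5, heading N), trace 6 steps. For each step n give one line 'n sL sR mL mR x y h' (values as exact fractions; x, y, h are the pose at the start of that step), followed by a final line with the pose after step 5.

n=0: pose=(6,5,N); sL=20/97, sR=20/157; mL=20/157, mR=600/15229; mL+mR=2540/15229 → advance +1; mR−mL=-1340/15229 → turn -1·90°
n=1: pose=(6,6,E); sL=8/61, sR=8/53; mL=8/53, mR=-32/3233; mL+mR=456/3233 → advance +1; mR−mL=-520/3233 → turn -1·90°
n=2: pose=(7,6,S); sL=2/17, sR=10/53; mL=10/53, mR=-32/901; mL+mR=138/901 → advance +1; mR−mL=-202/901 → turn -1·90°
n=3: pose=(7,5,W); sL=40/229, sR=40/261; mL=40/261, mR=640/59769; mL+mR=9800/59769 → advance +1; mR−mL=-2840/19923 → turn -1·90°
n=4: pose=(6,5,N); sL=20/97, sR=20/157; mL=20/157, mR=600/15229; mL+mR=2540/15229 → advance +1; mR−mL=-1340/15229 → turn -1·90°
n=5: pose=(6,6,E); sL=8/61, sR=8/53; mL=8/53, mR=-32/3233; mL+mR=456/3233 → advance +1; mR−mL=-520/3233 → turn -1·90°

0 20/97 20/157 20/157 600/15229 6 5 N
1 8/61 8/53 8/53 -32/3233 6 6 E
2 2/17 10/53 10/53 -32/901 7 6 S
3 40/229 40/261 40/261 640/59769 7 5 W
4 20/97 20/157 20/157 600/15229 6 5 N
5 8/61 8/53 8/53 -32/3233 6 6 E
final 7 6 S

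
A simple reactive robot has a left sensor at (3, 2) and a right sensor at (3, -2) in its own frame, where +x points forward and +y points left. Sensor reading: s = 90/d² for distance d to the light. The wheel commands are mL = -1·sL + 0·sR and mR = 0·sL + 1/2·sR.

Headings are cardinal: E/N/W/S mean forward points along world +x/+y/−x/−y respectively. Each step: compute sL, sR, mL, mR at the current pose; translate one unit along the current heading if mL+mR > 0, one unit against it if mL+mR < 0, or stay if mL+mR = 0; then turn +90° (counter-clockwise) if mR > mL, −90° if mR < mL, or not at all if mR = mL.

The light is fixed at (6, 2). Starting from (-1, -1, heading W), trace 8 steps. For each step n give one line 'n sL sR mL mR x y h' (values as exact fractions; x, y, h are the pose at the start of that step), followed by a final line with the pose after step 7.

n=0: pose=(-1,-1,W); sL=18/25, sR=90/101; mL=-18/25, mR=45/101; mL+mR=-693/2525 → advance -1; mR−mL=2943/2525 → turn +1·90°
n=1: pose=(0,-1,S); sL=45/26, sR=9/10; mL=-45/26, mR=9/20; mL+mR=-333/260 → advance -1; mR−mL=567/260 → turn +1·90°
n=2: pose=(0,0,E); sL=10, sR=18/5; mL=-10, mR=9/5; mL+mR=-41/5 → advance -1; mR−mL=59/5 → turn +1·90°
n=3: pose=(-1,0,N); sL=45/41, sR=45/13; mL=-45/41, mR=45/26; mL+mR=675/1066 → advance +1; mR−mL=3015/1066 → turn +1·90°
n=4: pose=(-1,1,W); sL=90/109, sR=90/101; mL=-90/109, mR=45/101; mL+mR=-4185/11009 → advance -1; mR−mL=13995/11009 → turn +1·90°
n=5: pose=(0,1,S); sL=45/16, sR=9/8; mL=-45/16, mR=9/16; mL+mR=-9/4 → advance -1; mR−mL=27/8 → turn +1·90°
n=6: pose=(0,2,E); sL=90/13, sR=90/13; mL=-90/13, mR=45/13; mL+mR=-45/13 → advance -1; mR−mL=135/13 → turn +1·90°
n=7: pose=(-1,2,N); sL=1, sR=45/17; mL=-1, mR=45/34; mL+mR=11/34 → advance +1; mR−mL=79/34 → turn +1·90°

0 18/25 90/101 -18/25 45/101 -1 -1 W
1 45/26 9/10 -45/26 9/20 0 -1 S
2 10 18/5 -10 9/5 0 0 E
3 45/41 45/13 -45/41 45/26 -1 0 N
4 90/109 90/101 -90/109 45/101 -1 1 W
5 45/16 9/8 -45/16 9/16 0 1 S
6 90/13 90/13 -90/13 45/13 0 2 E
7 1 45/17 -1 45/34 -1 2 N
final -1 3 W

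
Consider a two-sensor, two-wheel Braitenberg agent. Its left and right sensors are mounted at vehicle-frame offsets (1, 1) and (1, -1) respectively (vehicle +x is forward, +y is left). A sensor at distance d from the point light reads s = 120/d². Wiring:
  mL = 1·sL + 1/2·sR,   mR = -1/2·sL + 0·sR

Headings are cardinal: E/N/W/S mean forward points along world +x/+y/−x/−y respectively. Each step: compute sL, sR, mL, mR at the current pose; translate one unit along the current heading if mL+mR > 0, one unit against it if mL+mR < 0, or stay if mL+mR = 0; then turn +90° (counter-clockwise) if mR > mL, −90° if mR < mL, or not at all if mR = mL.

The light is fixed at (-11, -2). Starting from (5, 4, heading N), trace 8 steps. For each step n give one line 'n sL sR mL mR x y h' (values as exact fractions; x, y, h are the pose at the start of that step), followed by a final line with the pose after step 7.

n=0: pose=(5,4,N); sL=60/137, sR=60/169; mL=14250/23153, mR=-30/137; mL+mR=9180/23153 → advance +1; mR−mL=-19320/23153 → turn -1·90°
n=1: pose=(5,5,E); sL=120/353, sR=24/65; mL=12036/22945, mR=-60/353; mL+mR=8136/22945 → advance +1; mR−mL=-15936/22945 → turn -1·90°
n=2: pose=(6,5,S); sL=1/3, sR=30/73; mL=118/219, mR=-1/6; mL+mR=163/438 → advance +1; mR−mL=-103/146 → turn -1·90°
n=3: pose=(6,4,W); sL=120/281, sR=24/61; mL=10692/17141, mR=-60/281; mL+mR=7032/17141 → advance +1; mR−mL=-14352/17141 → turn -1·90°
n=4: pose=(5,4,N); sL=60/137, sR=60/169; mL=14250/23153, mR=-30/137; mL+mR=9180/23153 → advance +1; mR−mL=-19320/23153 → turn -1·90°
n=5: pose=(5,5,E); sL=120/353, sR=24/65; mL=12036/22945, mR=-60/353; mL+mR=8136/22945 → advance +1; mR−mL=-15936/22945 → turn -1·90°
n=6: pose=(6,5,S); sL=1/3, sR=30/73; mL=118/219, mR=-1/6; mL+mR=163/438 → advance +1; mR−mL=-103/146 → turn -1·90°
n=7: pose=(6,4,W); sL=120/281, sR=24/61; mL=10692/17141, mR=-60/281; mL+mR=7032/17141 → advance +1; mR−mL=-14352/17141 → turn -1·90°

0 60/137 60/169 14250/23153 -30/137 5 4 N
1 120/353 24/65 12036/22945 -60/353 5 5 E
2 1/3 30/73 118/219 -1/6 6 5 S
3 120/281 24/61 10692/17141 -60/281 6 4 W
4 60/137 60/169 14250/23153 -30/137 5 4 N
5 120/353 24/65 12036/22945 -60/353 5 5 E
6 1/3 30/73 118/219 -1/6 6 5 S
7 120/281 24/61 10692/17141 -60/281 6 4 W
final 5 4 N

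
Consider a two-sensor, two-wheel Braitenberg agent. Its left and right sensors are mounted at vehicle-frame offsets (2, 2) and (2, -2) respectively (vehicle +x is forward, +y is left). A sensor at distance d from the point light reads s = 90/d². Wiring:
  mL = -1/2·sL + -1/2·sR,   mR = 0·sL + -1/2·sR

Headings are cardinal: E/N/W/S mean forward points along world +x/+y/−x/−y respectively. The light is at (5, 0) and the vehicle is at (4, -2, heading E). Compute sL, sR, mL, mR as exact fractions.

90 90/17 -810/17 -45/17

left sensor world pos  = (6, 0); dL² = 1
right sensor world pos = (6, -4); dR² = 17
sL = 90/1 = 90
sR = 90/17 = 90/17
mL = -1/2·sL + -1/2·sR = -810/17
mR = 0·sL + -1/2·sR = -45/17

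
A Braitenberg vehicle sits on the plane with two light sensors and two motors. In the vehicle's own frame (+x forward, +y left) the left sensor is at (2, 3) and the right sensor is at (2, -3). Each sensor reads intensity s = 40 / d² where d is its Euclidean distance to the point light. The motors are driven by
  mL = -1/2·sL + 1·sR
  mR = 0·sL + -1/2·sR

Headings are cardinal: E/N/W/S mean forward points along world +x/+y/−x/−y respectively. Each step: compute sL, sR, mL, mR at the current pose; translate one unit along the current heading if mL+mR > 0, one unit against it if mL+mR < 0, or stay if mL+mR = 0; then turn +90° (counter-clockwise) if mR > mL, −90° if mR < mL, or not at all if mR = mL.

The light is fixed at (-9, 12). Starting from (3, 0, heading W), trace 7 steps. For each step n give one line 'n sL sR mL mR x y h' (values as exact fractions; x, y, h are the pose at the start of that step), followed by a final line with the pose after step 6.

n=0: pose=(3,0,W); sL=8/65, sR=40/181; mL=1876/11765, mR=-20/181; mL+mR=576/11765 → advance +1; mR−mL=-3176/11765 → turn -1·90°
n=1: pose=(2,0,N); sL=10/41, sR=5/37; mL=20/1517, mR=-5/74; mL+mR=-165/3034 → advance -1; mR−mL=-245/3034 → turn -1·90°
n=2: pose=(2,-1,E); sL=40/269, sR=8/85; mL=452/22865, mR=-4/85; mL+mR=-624/22865 → advance -1; mR−mL=-1528/22865 → turn -1·90°
n=3: pose=(1,-1,S); sL=20/197, sR=20/137; mL=2570/26989, mR=-10/137; mL+mR=600/26989 → advance +1; mR−mL=-4540/26989 → turn -1·90°
n=4: pose=(1,-2,W); sL=40/353, sR=8/37; mL=2084/13061, mR=-4/37; mL+mR=672/13061 → advance +1; mR−mL=-3496/13061 → turn -1·90°
n=5: pose=(0,-2,N); sL=2/9, sR=5/36; mL=1/36, mR=-5/72; mL+mR=-1/24 → advance -1; mR−mL=-7/72 → turn -1·90°
n=6: pose=(0,-3,E); sL=8/53, sR=8/89; mL=68/4717, mR=-4/89; mL+mR=-144/4717 → advance -1; mR−mL=-280/4717 → turn -1·90°

0 8/65 40/181 1876/11765 -20/181 3 0 W
1 10/41 5/37 20/1517 -5/74 2 0 N
2 40/269 8/85 452/22865 -4/85 2 -1 E
3 20/197 20/137 2570/26989 -10/137 1 -1 S
4 40/353 8/37 2084/13061 -4/37 1 -2 W
5 2/9 5/36 1/36 -5/72 0 -2 N
6 8/53 8/89 68/4717 -4/89 0 -3 E
final -1 -3 S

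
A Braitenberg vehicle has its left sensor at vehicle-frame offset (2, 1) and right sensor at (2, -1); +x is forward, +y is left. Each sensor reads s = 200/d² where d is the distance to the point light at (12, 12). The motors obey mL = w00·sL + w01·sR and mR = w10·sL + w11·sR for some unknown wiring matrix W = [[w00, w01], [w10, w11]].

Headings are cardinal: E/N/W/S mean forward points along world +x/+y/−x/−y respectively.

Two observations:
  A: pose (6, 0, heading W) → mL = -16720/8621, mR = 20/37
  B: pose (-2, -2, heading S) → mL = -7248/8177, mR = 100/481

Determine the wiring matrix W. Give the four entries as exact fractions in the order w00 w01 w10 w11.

obs A: pose=(6,0,W) → sL=200/233, sR=40/37, mL=-16720/8621, mR=20/37
obs B: pose=(-2,-2,S) → sL=8/17, sR=200/481, mL=-7248/8177, mR=100/481
sensor matrix S = [[200/233, 40/37], [8/17, 200/481]]; det S = -289280/1905241
solve [mL_A; mL_B] = S·[w00; w01] and [mR_A; mR_B] = S·[w10; w11]:
  w00 = -1, w01 = -1, w10 = 0, w11 = 1/2

-1 -1 0 1/2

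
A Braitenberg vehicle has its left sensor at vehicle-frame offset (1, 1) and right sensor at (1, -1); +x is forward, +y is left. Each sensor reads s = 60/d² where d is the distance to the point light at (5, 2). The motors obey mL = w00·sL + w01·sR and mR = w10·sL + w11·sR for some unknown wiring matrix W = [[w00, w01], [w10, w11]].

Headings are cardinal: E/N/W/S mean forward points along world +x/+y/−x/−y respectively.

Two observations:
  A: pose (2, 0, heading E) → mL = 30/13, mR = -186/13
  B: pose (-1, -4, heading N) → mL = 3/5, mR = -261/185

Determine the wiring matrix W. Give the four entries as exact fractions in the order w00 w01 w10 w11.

0 1/2 -1 -1/2

obs A: pose=(2,0,E) → sL=12, sR=60/13, mL=30/13, mR=-186/13
obs B: pose=(-1,-4,N) → sL=30/37, sR=6/5, mL=3/5, mR=-261/185
sensor matrix S = [[12, 60/13], [30/37, 6/5]]; det S = 25632/2405
solve [mL_A; mL_B] = S·[w00; w01] and [mR_A; mR_B] = S·[w10; w11]:
  w00 = 0, w01 = 1/2, w10 = -1, w11 = -1/2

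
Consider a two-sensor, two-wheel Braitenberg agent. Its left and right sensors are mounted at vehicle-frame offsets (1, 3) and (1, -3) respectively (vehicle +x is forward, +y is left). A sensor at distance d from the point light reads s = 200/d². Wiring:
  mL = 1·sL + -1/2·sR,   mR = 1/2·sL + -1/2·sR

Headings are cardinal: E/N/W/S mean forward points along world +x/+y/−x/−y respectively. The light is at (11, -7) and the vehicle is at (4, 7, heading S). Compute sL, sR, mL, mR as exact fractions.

40/37 200/269 7060/9953 1680/9953

left sensor world pos  = (7, 6); dL² = 185
right sensor world pos = (1, 6); dR² = 269
sL = 200/185 = 40/37
sR = 200/269 = 200/269
mL = 1·sL + -1/2·sR = 7060/9953
mR = 1/2·sL + -1/2·sR = 1680/9953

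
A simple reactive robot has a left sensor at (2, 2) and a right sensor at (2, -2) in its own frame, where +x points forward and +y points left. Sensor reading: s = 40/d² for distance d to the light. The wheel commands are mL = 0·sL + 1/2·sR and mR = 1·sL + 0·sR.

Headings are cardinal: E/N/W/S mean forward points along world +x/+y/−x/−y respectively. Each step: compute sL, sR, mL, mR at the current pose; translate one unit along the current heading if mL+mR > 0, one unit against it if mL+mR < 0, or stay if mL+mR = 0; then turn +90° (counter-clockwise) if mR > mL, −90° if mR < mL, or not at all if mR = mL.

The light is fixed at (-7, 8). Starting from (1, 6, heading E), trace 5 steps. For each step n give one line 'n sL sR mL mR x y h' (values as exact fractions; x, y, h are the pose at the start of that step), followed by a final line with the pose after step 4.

n=0: pose=(1,6,E); sL=2/5, sR=10/29; mL=5/29, mR=2/5; mL+mR=83/145 → advance +1; mR−mL=33/145 → turn +1·90°
n=1: pose=(2,6,N); sL=40/49, sR=40/121; mL=20/121, mR=40/49; mL+mR=5820/5929 → advance +1; mR−mL=3860/5929 → turn +1·90°
n=2: pose=(2,7,W); sL=20/29, sR=4/5; mL=2/5, mR=20/29; mL+mR=158/145 → advance +1; mR−mL=42/145 → turn +1·90°
n=3: pose=(1,7,S); sL=40/109, sR=8/9; mL=4/9, mR=40/109; mL+mR=796/981 → advance +1; mR−mL=-76/981 → turn -1·90°
n=4: pose=(1,6,W); sL=10/13, sR=10/9; mL=5/9, mR=10/13; mL+mR=155/117 → advance +1; mR−mL=25/117 → turn +1·90°

0 2/5 10/29 5/29 2/5 1 6 E
1 40/49 40/121 20/121 40/49 2 6 N
2 20/29 4/5 2/5 20/29 2 7 W
3 40/109 8/9 4/9 40/109 1 7 S
4 10/13 10/9 5/9 10/13 1 6 W
final 0 6 S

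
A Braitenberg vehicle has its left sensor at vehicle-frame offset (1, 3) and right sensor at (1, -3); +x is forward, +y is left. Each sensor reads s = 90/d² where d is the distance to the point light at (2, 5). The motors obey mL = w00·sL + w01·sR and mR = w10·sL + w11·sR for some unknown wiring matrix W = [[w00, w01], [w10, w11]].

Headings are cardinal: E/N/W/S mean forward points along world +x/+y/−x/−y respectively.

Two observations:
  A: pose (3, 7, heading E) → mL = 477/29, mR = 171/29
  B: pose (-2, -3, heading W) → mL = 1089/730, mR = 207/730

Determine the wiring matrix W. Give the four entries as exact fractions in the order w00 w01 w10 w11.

-1/2 1 -1 1/2

obs A: pose=(3,7,E) → sL=90/29, sR=18, mL=477/29, mR=171/29
obs B: pose=(-2,-3,W) → sL=45/73, sR=9/5, mL=1089/730, mR=207/730
sensor matrix S = [[90/29, 18], [45/73, 9/5]]; det S = -11664/2117
solve [mL_A; mL_B] = S·[w00; w01] and [mR_A; mR_B] = S·[w10; w11]:
  w00 = -1/2, w01 = 1, w10 = -1, w11 = 1/2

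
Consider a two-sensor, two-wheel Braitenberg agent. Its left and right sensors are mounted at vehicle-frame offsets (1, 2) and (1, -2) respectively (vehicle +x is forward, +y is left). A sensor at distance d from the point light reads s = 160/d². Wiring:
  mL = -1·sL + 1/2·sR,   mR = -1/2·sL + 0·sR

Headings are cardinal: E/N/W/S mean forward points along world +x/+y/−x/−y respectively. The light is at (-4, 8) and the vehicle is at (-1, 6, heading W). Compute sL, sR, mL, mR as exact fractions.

left sensor world pos  = (-2, 4); dL² = 20
right sensor world pos = (-2, 8); dR² = 4
sL = 160/20 = 8
sR = 160/4 = 40
mL = -1·sL + 1/2·sR = 12
mR = -1/2·sL + 0·sR = -4

8 40 12 -4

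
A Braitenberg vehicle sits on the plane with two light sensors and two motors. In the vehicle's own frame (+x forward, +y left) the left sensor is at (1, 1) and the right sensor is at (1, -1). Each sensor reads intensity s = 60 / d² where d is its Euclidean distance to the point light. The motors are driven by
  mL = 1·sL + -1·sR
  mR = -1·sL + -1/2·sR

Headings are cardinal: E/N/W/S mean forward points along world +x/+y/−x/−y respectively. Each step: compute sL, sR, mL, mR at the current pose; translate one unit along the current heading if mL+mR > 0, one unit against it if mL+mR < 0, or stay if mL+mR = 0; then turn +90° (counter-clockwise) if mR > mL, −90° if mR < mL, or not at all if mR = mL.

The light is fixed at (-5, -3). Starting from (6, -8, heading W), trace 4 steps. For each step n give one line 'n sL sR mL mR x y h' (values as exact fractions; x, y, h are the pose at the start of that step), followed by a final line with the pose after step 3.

0 15/34 15/29 -75/986 -345/493 6 -8 W
1 60/137 12/37 576/5069 -3042/5069 7 -8 N
2 30/97 30/109 360/10573 -4725/10573 7 -9 E
3 60/193 60/149 -2640/28757 -14730/28757 6 -9 S
final 6 -8 W

n=0: pose=(6,-8,W); sL=15/34, sR=15/29; mL=-75/986, mR=-345/493; mL+mR=-45/58 → advance -1; mR−mL=-615/986 → turn -1·90°
n=1: pose=(7,-8,N); sL=60/137, sR=12/37; mL=576/5069, mR=-3042/5069; mL+mR=-18/37 → advance -1; mR−mL=-3618/5069 → turn -1·90°
n=2: pose=(7,-9,E); sL=30/97, sR=30/109; mL=360/10573, mR=-4725/10573; mL+mR=-45/109 → advance -1; mR−mL=-5085/10573 → turn -1·90°
n=3: pose=(6,-9,S); sL=60/193, sR=60/149; mL=-2640/28757, mR=-14730/28757; mL+mR=-90/149 → advance -1; mR−mL=-12090/28757 → turn -1·90°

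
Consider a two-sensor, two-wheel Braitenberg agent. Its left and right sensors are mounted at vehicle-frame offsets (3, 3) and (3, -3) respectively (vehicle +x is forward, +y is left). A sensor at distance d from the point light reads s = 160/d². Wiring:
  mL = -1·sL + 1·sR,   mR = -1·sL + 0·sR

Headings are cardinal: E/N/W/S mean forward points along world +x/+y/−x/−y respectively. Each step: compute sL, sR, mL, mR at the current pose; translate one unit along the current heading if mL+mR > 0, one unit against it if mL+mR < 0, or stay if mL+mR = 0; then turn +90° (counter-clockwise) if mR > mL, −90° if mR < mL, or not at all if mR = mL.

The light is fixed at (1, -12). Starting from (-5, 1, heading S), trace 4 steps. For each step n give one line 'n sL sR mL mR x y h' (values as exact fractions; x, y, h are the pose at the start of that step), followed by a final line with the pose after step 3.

n=0: pose=(-5,1,S); sL=160/109, sR=160/181; mL=-11520/19729, mR=-160/109; mL+mR=-40480/19729 → advance -1; mR−mL=-160/181 → turn -1·90°
n=1: pose=(-5,2,W); sL=80/101, sR=16/37; mL=-1344/3737, mR=-80/101; mL+mR=-4304/3737 → advance -1; mR−mL=-16/37 → turn -1·90°
n=2: pose=(-4,2,N); sL=160/353, sR=160/293; mL=9600/103429, mR=-160/353; mL+mR=-37280/103429 → advance -1; mR−mL=-160/293 → turn -1·90°
n=3: pose=(-4,1,E); sL=8/13, sR=20/13; mL=12/13, mR=-8/13; mL+mR=4/13 → advance +1; mR−mL=-20/13 → turn -1·90°

0 160/109 160/181 -11520/19729 -160/109 -5 1 S
1 80/101 16/37 -1344/3737 -80/101 -5 2 W
2 160/353 160/293 9600/103429 -160/353 -4 2 N
3 8/13 20/13 12/13 -8/13 -4 1 E
final -3 1 S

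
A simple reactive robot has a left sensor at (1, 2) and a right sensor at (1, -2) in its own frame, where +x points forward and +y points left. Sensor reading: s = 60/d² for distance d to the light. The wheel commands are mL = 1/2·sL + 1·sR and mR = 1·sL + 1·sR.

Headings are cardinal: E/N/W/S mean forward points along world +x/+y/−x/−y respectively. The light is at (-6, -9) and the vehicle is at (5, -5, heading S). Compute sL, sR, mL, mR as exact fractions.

left sensor world pos  = (7, -6); dL² = 178
right sensor world pos = (3, -6); dR² = 90
sL = 60/178 = 30/89
sR = 60/90 = 2/3
mL = 1/2·sL + 1·sR = 223/267
mR = 1·sL + 1·sR = 268/267

30/89 2/3 223/267 268/267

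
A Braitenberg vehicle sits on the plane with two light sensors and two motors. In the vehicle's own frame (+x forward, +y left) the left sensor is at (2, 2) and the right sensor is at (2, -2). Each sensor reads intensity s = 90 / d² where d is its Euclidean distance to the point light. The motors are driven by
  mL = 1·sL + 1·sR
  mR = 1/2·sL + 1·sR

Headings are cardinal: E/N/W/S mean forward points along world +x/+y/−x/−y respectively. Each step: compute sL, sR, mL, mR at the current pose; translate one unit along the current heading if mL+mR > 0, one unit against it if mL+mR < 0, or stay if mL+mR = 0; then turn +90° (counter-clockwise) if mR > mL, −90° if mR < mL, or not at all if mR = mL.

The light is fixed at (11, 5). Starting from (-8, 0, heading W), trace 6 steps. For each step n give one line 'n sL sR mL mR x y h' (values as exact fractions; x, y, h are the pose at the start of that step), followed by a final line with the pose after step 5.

0 9/49 1/5 94/245 143/490 -8 0 W
1 90/493 10/37 8260/18241 6595/18241 -9 0 N
2 45/164 1/4 43/82 127/328 -9 1 E
3 18/65 10/53 1604/3445 1127/3445 -8 1 S
4 9/49 1/5 94/245 143/490 -8 0 W
5 90/493 10/37 8260/18241 6595/18241 -9 0 N
final -9 1 E

n=0: pose=(-8,0,W); sL=9/49, sR=1/5; mL=94/245, mR=143/490; mL+mR=331/490 → advance +1; mR−mL=-9/98 → turn -1·90°
n=1: pose=(-9,0,N); sL=90/493, sR=10/37; mL=8260/18241, mR=6595/18241; mL+mR=14855/18241 → advance +1; mR−mL=-45/493 → turn -1·90°
n=2: pose=(-9,1,E); sL=45/164, sR=1/4; mL=43/82, mR=127/328; mL+mR=299/328 → advance +1; mR−mL=-45/328 → turn -1·90°
n=3: pose=(-8,1,S); sL=18/65, sR=10/53; mL=1604/3445, mR=1127/3445; mL+mR=2731/3445 → advance +1; mR−mL=-9/65 → turn -1·90°
n=4: pose=(-8,0,W); sL=9/49, sR=1/5; mL=94/245, mR=143/490; mL+mR=331/490 → advance +1; mR−mL=-9/98 → turn -1·90°
n=5: pose=(-9,0,N); sL=90/493, sR=10/37; mL=8260/18241, mR=6595/18241; mL+mR=14855/18241 → advance +1; mR−mL=-45/493 → turn -1·90°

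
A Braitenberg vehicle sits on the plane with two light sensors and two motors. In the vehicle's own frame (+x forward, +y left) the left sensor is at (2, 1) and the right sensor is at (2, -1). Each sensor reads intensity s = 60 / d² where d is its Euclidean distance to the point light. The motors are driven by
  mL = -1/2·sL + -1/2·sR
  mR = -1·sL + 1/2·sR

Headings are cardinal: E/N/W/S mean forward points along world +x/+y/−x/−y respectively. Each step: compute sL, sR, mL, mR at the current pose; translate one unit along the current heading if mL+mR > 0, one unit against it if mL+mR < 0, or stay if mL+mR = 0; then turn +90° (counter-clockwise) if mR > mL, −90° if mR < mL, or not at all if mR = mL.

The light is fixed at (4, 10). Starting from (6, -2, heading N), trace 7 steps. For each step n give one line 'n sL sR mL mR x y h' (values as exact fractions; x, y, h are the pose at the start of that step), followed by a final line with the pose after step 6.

n=0: pose=(6,-2,N); sL=60/101, sR=60/109; mL=-6300/11009, mR=-3510/11009; mL+mR=-90/101 → advance -1; mR−mL=2790/11009 → turn +1·90°
n=1: pose=(6,-3,W); sL=15/49, sR=5/12; mL=-425/1176, mR=-115/1176; mL+mR=-45/98 → advance -1; mR−mL=155/588 → turn +1·90°
n=2: pose=(7,-3,S); sL=60/241, sR=60/229; mL=-14100/55189, mR=-6510/55189; mL+mR=-90/241 → advance -1; mR−mL=7590/55189 → turn +1·90°
n=3: pose=(7,-2,E); sL=30/73, sR=30/97; mL=-2550/7081, mR=-1815/7081; mL+mR=-45/73 → advance -1; mR−mL=735/7081 → turn +1·90°
n=4: pose=(6,-2,N); sL=60/101, sR=60/109; mL=-6300/11009, mR=-3510/11009; mL+mR=-90/101 → advance -1; mR−mL=2790/11009 → turn +1·90°
n=5: pose=(6,-3,W); sL=15/49, sR=5/12; mL=-425/1176, mR=-115/1176; mL+mR=-45/98 → advance -1; mR−mL=155/588 → turn +1·90°
n=6: pose=(7,-3,S); sL=60/241, sR=60/229; mL=-14100/55189, mR=-6510/55189; mL+mR=-90/241 → advance -1; mR−mL=7590/55189 → turn +1·90°

0 60/101 60/109 -6300/11009 -3510/11009 6 -2 N
1 15/49 5/12 -425/1176 -115/1176 6 -3 W
2 60/241 60/229 -14100/55189 -6510/55189 7 -3 S
3 30/73 30/97 -2550/7081 -1815/7081 7 -2 E
4 60/101 60/109 -6300/11009 -3510/11009 6 -2 N
5 15/49 5/12 -425/1176 -115/1176 6 -3 W
6 60/241 60/229 -14100/55189 -6510/55189 7 -3 S
final 7 -2 E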